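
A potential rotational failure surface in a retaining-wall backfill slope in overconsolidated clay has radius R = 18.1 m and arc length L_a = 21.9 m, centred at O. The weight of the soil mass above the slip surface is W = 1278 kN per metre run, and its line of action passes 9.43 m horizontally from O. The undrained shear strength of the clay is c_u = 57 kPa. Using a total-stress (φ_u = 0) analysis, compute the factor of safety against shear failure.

Taking moments about the centre O, the resisting moment is provided by the undrained shear strength acting along the arc:
M_R = c_u·L_a·R = 57·21.90·18.1 = 22594.2 kN·m/m
M_D = W·d = 1278·9.43 = 12051.5 kN·m/m
FS = M_R / M_D = 22594.2 / 12051.5 = 1.875

FS = 1.87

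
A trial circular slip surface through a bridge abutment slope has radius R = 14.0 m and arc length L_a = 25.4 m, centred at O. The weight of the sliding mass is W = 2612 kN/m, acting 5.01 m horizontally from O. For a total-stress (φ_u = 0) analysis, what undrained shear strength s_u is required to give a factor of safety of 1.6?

FS = s_u·L_a·R / (W·d), so s_u = FS·W·d / (L_a·R).
s_u = 1.6·2612·5.01 / (25.40·14.0) = 20937.8 / 355.60 = 58.88 kPa

s_u = 58.9 kPa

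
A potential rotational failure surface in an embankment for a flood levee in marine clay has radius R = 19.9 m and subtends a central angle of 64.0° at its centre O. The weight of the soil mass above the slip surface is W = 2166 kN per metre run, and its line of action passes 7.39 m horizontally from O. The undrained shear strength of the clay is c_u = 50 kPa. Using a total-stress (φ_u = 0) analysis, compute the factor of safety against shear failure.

Taking moments about the centre O, the resisting moment is provided by the undrained shear strength acting along the arc:
Arc length L_a = R·θ = 19.9·(64.0°·π/180) = 19.9·1.1170 = 22.23 m
M_R = c_u·L_a·R = 50·22.23·19.9 = 22117.4 kN·m/m
M_D = W·d = 2166·7.39 = 16006.7 kN·m/m
FS = M_R / M_D = 22117.4 / 16006.7 = 1.382

FS = 1.38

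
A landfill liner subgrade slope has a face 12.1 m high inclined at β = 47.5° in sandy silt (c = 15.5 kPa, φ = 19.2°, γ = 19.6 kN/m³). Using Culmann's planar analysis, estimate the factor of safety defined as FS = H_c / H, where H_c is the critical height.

FS = 1.52

H_c = (4c/γ) · sinβ cosφ / [1 − cos(β − φ)]
    = (4·15.5/19.6) · sin47.5°·cos19.2° / [1 − cos28.3°]
    = 3.163 · 0.6963 / 0.1195 = 18.43 m
FS = H_c / H = 18.43 / 12.1 = 1.523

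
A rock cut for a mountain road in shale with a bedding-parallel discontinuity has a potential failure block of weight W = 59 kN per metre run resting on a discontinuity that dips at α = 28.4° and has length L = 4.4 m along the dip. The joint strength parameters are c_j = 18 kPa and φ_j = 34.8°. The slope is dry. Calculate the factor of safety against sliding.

Resolving the block weight along and normal to the plane and applying the Mohr–Coulomb strength on the joint:
N' = W cosα = 59·cos28.4° = 51.9 kN/m
Driving force T = W sinα = 59·sin28.4° = 28.1 kN/m
Resisting force R = c_j·L + N'·tanφ_j = 18·4.4 + 51.9·tan34.8° = 79.2 + 36.1 = 115.3 kN/m
FS = R / T = 115.3 / 28.1 = 4.108

FS = 4.11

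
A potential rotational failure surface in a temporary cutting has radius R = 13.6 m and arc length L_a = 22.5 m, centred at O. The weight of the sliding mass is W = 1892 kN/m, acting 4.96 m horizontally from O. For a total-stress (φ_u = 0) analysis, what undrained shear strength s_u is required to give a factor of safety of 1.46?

s_u = 44.8 kPa

FS = s_u·L_a·R / (W·d), so s_u = FS·W·d / (L_a·R).
s_u = 1.46·1892·4.96 / (22.50·13.6) = 13701.1 / 306.00 = 44.77 kPa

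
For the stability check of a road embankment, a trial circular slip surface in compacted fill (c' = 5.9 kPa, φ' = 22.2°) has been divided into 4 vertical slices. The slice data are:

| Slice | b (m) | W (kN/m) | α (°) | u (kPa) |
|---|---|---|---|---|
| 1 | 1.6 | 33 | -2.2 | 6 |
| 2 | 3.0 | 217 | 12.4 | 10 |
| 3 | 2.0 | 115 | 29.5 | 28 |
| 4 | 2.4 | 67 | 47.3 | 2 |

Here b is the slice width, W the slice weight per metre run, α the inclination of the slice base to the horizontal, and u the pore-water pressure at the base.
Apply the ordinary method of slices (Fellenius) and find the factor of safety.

FS = 1.16

Ordinary method of slices: FS = Σ[c'·Δl_i + (W_i cosα_i − u_i·Δl_i)·tanφ'] / Σ W_i sinα_i, with Δl_i = b_i / cosα_i.
Slice 1: Δl = 1.6/cos(-2.2°) = 1.601 m; N'_1 = 33·cos(-2.2°) − 6·1.601 = 23.4; c'Δl = 9.45; W sinα = -1.3
Slice 2: Δl = 3.0/cos12.4° = 3.072 m; N'_2 = 217·cos12.4° − 10·3.072 = 181.2; c'Δl = 18.12; W sinα = 46.6
Slice 3: Δl = 2.0/cos29.5° = 2.298 m; N'_3 = 115·cos29.5° − 28·2.298 = 35.7; c'Δl = 13.56; W sinα = 56.6
Slice 4: Δl = 2.4/cos47.3° = 3.539 m; N'_4 = 67·cos47.3° − 2·3.539 = 38.4; c'Δl = 20.88; W sinα = 49.2
Σc'Δl = 62.0 kN/m; ΣN' = 278.7 kN/m; ΣW sinα = 151.2 kN/m
Resisting = 62.0 + 278.7·tan22.2° = 62.0 + 113.7 = 175.7 kN/m
FS = 175.7 / 151.2 = 1.162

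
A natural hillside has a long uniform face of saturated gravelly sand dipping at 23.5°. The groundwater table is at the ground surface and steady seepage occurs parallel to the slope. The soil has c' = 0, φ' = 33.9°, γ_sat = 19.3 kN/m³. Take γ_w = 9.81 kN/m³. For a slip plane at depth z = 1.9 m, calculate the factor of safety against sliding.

FS = 0.76

With seepage parallel to the slope and the water table at the surface, the effective normal stress on the slip plane uses the buoyant unit weight γ' = γ_sat − γ_w while the driving shear stress uses γ_sat:
FS = [c' + γ' z cos²β tanφ'] / [γ_sat z sinβ cosβ]
(For c' = 0 this reduces to FS = (γ'/γ_sat)·tanφ'/tanβ.)
γ' = 19.3 − 9.81 = 9.49 kN/m³
Numerator = 0.0 + 9.49·1.9·cos²23.5°·tan33.9° = 0.0 + 9.49·1.9·0.8410·0.6720 = 10.190 kPa
Denominator = 19.3·1.9·sin23.5°·cos23.5° = 19.3·1.9·0.3987·0.9171 = 13.409 kPa
FS = 10.190 / 13.409 = 0.760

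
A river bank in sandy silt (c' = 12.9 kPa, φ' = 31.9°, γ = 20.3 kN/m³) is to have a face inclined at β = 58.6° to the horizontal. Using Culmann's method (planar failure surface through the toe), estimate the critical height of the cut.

Culmann's analysis gives the critical failure plane at α_cr = (β + φ')/2 = (58.6 + 31.9)/2 = 45.2°, and the critical height
H_c = (4c'/γ) · sinβ cosφ' / [1 − cos(β − φ')]
    = (4·12.9/20.3) · sin58.6°·cos31.9° / [1 − cos(26.7°)]
    = 2.542 · 0.8536·0.8490 / [1 − 0.8934]
    = 2.542 · 0.7246 / 0.1066
    = 17.27 m

H_c = 17.27 m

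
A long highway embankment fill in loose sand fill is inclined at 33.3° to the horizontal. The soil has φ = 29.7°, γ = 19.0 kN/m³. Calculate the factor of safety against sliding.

For a dry cohesionless infinite slope the factor of safety is FS = tanφ / tanβ.
FS = tan29.7° / tan33.3° = 0.5704 / 0.6569 = 0.868

FS = 0.87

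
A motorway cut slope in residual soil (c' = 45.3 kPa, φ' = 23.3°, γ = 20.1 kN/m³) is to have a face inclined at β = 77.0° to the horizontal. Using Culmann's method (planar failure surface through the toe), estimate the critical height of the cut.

Culmann's analysis gives the critical failure plane at α_cr = (β + φ')/2 = (77.0 + 23.3)/2 = 50.1°, and the critical height
H_c = (4c'/γ) · sinβ cosφ' / [1 − cos(β − φ')]
    = (4·45.3/20.1) · sin77.0°·cos23.3° / [1 − cos(53.7°)]
    = 9.015 · 0.9744·0.9184 / [1 − 0.5920]
    = 9.015 · 0.8949 / 0.4080
    = 19.77 m

H_c = 19.77 m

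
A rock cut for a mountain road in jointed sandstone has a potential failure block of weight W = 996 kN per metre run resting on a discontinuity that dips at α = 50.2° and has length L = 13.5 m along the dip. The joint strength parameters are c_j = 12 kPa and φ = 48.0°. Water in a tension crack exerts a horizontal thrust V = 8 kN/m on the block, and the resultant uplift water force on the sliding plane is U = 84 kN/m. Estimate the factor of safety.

Resolving the block weight along and normal to the plane and applying the Mohr–Coulomb strength on the joint:
N' = W cosα − U − V sinα = 996·cos50.2° − 84 − 8·sin50.2° = 547.4 kN/m
Driving force T = W sinα + V cosα = 996·sin50.2° + 8·cos50.2° = 770.3 kN/m
Resisting force R = c_j·L + N'·tanφ = 12·13.5 + 547.4·tan48.0° = 162.0 + 608.0 = 770.0 kN/m
FS = R / T = 770.0 / 770.3 = 1.000

FS = 1.00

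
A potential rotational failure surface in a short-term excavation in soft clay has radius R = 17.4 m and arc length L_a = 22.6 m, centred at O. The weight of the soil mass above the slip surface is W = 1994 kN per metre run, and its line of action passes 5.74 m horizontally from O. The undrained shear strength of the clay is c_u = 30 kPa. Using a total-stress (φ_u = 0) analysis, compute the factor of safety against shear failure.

Taking moments about the centre O, the resisting moment is provided by the undrained shear strength acting along the arc:
M_R = c_u·L_a·R = 30·22.60·17.4 = 11797.2 kN·m/m
M_D = W·d = 1994·5.74 = 11445.6 kN·m/m
FS = M_R / M_D = 11797.2 / 11445.6 = 1.031

FS = 1.03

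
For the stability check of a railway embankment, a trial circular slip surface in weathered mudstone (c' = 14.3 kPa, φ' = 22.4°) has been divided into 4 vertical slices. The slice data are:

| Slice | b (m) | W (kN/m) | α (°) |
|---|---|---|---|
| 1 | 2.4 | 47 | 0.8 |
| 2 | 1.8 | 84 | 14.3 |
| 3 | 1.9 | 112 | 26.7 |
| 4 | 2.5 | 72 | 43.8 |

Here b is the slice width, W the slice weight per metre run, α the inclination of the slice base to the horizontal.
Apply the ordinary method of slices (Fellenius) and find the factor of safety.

FS = 2.11

Ordinary method of slices: FS = Σ[c'·Δl_i + (W_i cosα_i)·tanφ'] / Σ W_i sinα_i, with Δl_i = b_i / cosα_i.
Slice 1: Δl = 2.4/cos0.8° = 2.400 m; N'_1 = 47·cos0.8° = 47.0; c'Δl = 34.32; W sinα = 0.7
Slice 2: Δl = 1.8/cos14.3° = 1.858 m; N'_2 = 84·cos14.3° = 81.4; c'Δl = 26.56; W sinα = 20.7
Slice 3: Δl = 1.9/cos26.7° = 2.127 m; N'_3 = 112·cos26.7° = 100.1; c'Δl = 30.41; W sinα = 50.3
Slice 4: Δl = 2.5/cos43.8° = 3.464 m; N'_4 = 72·cos43.8° = 52.0; c'Δl = 49.53; W sinα = 49.8
Σc'Δl = 140.8 kN/m; ΣN' = 280.4 kN/m; ΣW sinα = 121.6 kN/m
Resisting = 140.8 + 280.4·tan22.4° = 140.8 + 115.6 = 256.4 kN/m
FS = 256.4 / 121.6 = 2.109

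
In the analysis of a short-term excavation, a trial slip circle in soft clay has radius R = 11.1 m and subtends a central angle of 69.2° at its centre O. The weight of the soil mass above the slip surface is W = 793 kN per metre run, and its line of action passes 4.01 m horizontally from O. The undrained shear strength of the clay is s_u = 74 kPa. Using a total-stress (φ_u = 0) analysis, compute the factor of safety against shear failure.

Taking moments about the centre O, the resisting moment is provided by the undrained shear strength acting along the arc:
Arc length L_a = R·θ = 11.1·(69.2°·π/180) = 11.1·1.2078 = 13.41 m
M_R = s_u·L_a·R = 74·13.41·11.1 = 11011.9 kN·m/m
M_D = W·d = 793·4.01 = 3179.9 kN·m/m
FS = M_R / M_D = 11011.9 / 3179.9 = 3.463

FS = 3.46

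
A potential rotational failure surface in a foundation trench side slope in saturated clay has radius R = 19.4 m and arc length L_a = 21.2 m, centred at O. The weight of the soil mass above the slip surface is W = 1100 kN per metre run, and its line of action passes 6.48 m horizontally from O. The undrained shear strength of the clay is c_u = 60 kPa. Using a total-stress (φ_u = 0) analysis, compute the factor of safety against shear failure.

FS = 3.46

Taking moments about the centre O, the resisting moment is provided by the undrained shear strength acting along the arc:
M_R = c_u·L_a·R = 60·21.20·19.4 = 24676.8 kN·m/m
M_D = W·d = 1100·6.48 = 7128.0 kN·m/m
FS = M_R / M_D = 24676.8 / 7128.0 = 3.462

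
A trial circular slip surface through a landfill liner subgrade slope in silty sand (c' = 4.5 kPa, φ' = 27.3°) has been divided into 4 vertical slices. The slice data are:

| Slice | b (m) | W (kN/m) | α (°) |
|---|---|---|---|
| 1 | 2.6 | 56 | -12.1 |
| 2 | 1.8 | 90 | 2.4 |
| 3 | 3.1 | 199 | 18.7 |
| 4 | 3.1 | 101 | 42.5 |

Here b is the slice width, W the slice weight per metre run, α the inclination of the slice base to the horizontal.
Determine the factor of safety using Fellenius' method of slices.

Ordinary method of slices: FS = Σ[c'·Δl_i + (W_i cosα_i)·tanφ'] / Σ W_i sinα_i, with Δl_i = b_i / cosα_i.
Slice 1: Δl = 2.6/cos(-12.1°) = 2.659 m; N'_1 = 56·cos(-12.1°) = 54.8; c'Δl = 11.97; W sinα = -11.7
Slice 2: Δl = 1.8/cos2.4° = 1.802 m; N'_2 = 90·cos2.4° = 89.9; c'Δl = 8.11; W sinα = 3.8
Slice 3: Δl = 3.1/cos18.7° = 3.273 m; N'_3 = 199·cos18.7° = 188.5; c'Δl = 14.73; W sinα = 63.8
Slice 4: Δl = 3.1/cos42.5° = 4.205 m; N'_4 = 101·cos42.5° = 74.5; c'Δl = 18.92; W sinα = 68.2
Σc'Δl = 53.7 kN/m; ΣN' = 407.6 kN/m; ΣW sinα = 124.1 kN/m
Resisting = 53.7 + 407.6·tan27.3° = 53.7 + 210.4 = 264.1 kN/m
FS = 264.1 / 124.1 = 2.129

FS = 2.13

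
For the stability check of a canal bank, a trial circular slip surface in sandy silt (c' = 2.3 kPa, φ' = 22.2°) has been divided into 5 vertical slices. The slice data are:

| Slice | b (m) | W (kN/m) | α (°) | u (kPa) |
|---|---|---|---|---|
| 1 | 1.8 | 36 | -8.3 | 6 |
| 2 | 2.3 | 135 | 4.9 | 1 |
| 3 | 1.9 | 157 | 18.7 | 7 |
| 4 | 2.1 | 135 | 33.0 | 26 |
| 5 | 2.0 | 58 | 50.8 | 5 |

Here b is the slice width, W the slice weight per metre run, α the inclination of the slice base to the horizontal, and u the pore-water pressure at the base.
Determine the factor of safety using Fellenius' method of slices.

Ordinary method of slices: FS = Σ[c'·Δl_i + (W_i cosα_i − u_i·Δl_i)·tanφ'] / Σ W_i sinα_i, with Δl_i = b_i / cosα_i.
Slice 1: Δl = 1.8/cos(-8.3°) = 1.819 m; N'_1 = 36·cos(-8.3°) − 6·1.819 = 24.7; c'Δl = 4.18; W sinα = -5.2
Slice 2: Δl = 2.3/cos4.9° = 2.308 m; N'_2 = 135·cos4.9° − 1·2.308 = 132.2; c'Δl = 5.31; W sinα = 11.5
Slice 3: Δl = 1.9/cos18.7° = 2.006 m; N'_3 = 157·cos18.7° − 7·2.006 = 134.7; c'Δl = 4.61; W sinα = 50.3
Slice 4: Δl = 2.1/cos33.0° = 2.504 m; N'_4 = 135·cos33.0° − 26·2.504 = 48.1; c'Δl = 5.76; W sinα = 73.5
Slice 5: Δl = 2.0/cos50.8° = 3.164 m; N'_5 = 58·cos50.8° − 5·3.164 = 20.8; c'Δl = 7.28; W sinα = 44.9
Σc'Δl = 27.1 kN/m; ΣN' = 360.5 kN/m; ΣW sinα = 175.1 kN/m
Resisting = 27.1 + 360.5·tan22.2° = 27.1 + 147.1 = 174.3 kN/m
FS = 174.3 / 175.1 = 0.995

FS = 1.00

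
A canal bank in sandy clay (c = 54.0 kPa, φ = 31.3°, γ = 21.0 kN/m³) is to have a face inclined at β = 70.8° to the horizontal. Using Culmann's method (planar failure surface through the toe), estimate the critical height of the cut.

Culmann's analysis gives the critical failure plane at α_cr = (β + φ)/2 = (70.8 + 31.3)/2 = 51.0°, and the critical height
H_c = (4c/γ) · sinβ cosφ / [1 − cos(β − φ)]
    = (4·54.0/21.0) · sin70.8°·cos31.3° / [1 − cos(39.5°)]
    = 10.286 · 0.9444·0.8545 / [1 − 0.7716]
    = 10.286 · 0.8069 / 0.2284
    = 36.34 m

H_c = 36.34 m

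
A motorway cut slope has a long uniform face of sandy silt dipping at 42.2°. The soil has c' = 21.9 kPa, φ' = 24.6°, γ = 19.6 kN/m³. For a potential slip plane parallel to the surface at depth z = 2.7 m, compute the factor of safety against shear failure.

For an infinite slope with a slip plane parallel to the surface (no pore pressure): FS = [c' + γz cos²β tanφ'] / [γz sinβ cosβ].
γz = 19.6·2.7 = 52.92 kN/m²
Numerator = 21.9 + 52.92·cos²42.2°·tan24.6° = 21.9 + 52.92·0.5488·0.4578 = 35.196 kPa
Denominator = 52.92·sin42.2°·cos42.2° = 52.92·0.6717·0.7408 = 26.334 kPa
FS = 35.196 / 26.334 = 1.337

FS = 1.34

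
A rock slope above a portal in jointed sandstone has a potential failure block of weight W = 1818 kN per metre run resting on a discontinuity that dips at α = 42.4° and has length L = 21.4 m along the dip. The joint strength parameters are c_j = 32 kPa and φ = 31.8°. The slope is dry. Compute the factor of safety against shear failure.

FS = 1.24

Resolving the block weight along and normal to the plane and applying the Mohr–Coulomb strength on the joint:
N' = W cosα = 1818·cos42.4° = 1342.5 kN/m
Driving force T = W sinα = 1818·sin42.4° = 1225.9 kN/m
Resisting force R = c_j·L + N'·tanφ = 32·21.4 + 1342.5·tan31.8° = 684.8 + 832.4 = 1517.2 kN/m
FS = R / T = 1517.2 / 1225.9 = 1.238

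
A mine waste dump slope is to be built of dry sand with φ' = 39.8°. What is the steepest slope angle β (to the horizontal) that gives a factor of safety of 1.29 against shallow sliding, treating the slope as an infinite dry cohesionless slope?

For an infinite dry cohesionless slope FS = tanφ'/tanβ, so tanβ = tanφ' / FS.
tanβ = tan39.8° / 1.29 = 0.8332 / 1.29 = 0.6459
β = arctan(0.6459) = 32.86°

β = 32.9°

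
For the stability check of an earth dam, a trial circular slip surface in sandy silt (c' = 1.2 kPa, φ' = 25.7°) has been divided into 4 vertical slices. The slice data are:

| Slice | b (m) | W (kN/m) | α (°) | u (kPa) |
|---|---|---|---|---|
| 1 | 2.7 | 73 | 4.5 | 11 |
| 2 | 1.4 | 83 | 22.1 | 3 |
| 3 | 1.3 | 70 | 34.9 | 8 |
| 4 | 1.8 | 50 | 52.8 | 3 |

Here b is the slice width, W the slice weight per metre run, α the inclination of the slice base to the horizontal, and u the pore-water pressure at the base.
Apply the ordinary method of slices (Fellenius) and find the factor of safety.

Ordinary method of slices: FS = Σ[c'·Δl_i + (W_i cosα_i − u_i·Δl_i)·tanφ'] / Σ W_i sinα_i, with Δl_i = b_i / cosα_i.
Slice 1: Δl = 2.7/cos4.5° = 2.708 m; N'_1 = 73·cos4.5° − 11·2.708 = 43.0; c'Δl = 3.25; W sinα = 5.7
Slice 2: Δl = 1.4/cos22.1° = 1.511 m; N'_2 = 83·cos22.1° − 3·1.511 = 72.4; c'Δl = 1.81; W sinα = 31.2
Slice 3: Δl = 1.3/cos34.9° = 1.585 m; N'_3 = 70·cos34.9° − 8·1.585 = 44.7; c'Δl = 1.90; W sinα = 40.1
Slice 4: Δl = 1.8/cos52.8° = 2.977 m; N'_4 = 50·cos52.8° − 3·2.977 = 21.3; c'Δl = 3.57; W sinα = 39.8
Σc'Δl = 10.5 kN/m; ΣN' = 181.4 kN/m; ΣW sinα = 116.8 kN/m
Resisting = 10.5 + 181.4·tan25.7° = 10.5 + 87.3 = 97.8 kN/m
FS = 97.8 / 116.8 = 0.837

FS = 0.84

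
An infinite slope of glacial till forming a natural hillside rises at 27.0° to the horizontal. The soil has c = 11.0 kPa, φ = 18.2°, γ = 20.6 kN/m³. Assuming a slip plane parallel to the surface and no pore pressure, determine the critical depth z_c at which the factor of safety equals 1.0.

z_c = 3.72 m

Setting FS = 1.00 in FS = [c + γz cos²β tanφ] / [γz sinβ cosβ] and solving for z:
z = c / [γ cosβ (FS·sinβ − cosβ·tanφ)]
  = 11.0 / [20.6·cos27.0°·(1.00·sin27.0° − cos27.0°·tan18.2°)]
  = 11.0 / [20.6·0.8910·(1.00·0.4540 − 0.8910·0.3288)]
  = 11.0 / 2.9559 = 3.721 m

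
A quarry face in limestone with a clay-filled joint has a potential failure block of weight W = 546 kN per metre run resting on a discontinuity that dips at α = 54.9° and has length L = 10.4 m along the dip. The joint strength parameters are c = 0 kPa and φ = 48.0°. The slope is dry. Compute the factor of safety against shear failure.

FS = 0.78

Resolving the block weight along and normal to the plane and applying the Mohr–Coulomb strength on the joint:
N' = W cosα = 546·cos54.9° = 314.0 kN/m
Driving force T = W sinα = 546·sin54.9° = 446.7 kN/m
Resisting force R = c·L + N'·tanφ = 0·10.4 + 314.0·tan48.0° = 0.0 + 348.7 = 348.7 kN/m
FS = R / T = 348.7 / 446.7 = 0.781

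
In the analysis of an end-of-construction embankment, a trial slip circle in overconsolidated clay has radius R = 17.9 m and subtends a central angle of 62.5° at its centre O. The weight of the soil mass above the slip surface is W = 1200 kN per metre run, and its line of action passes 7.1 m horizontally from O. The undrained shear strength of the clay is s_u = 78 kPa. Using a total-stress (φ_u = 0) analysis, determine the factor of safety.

FS = 3.20

Taking moments about the centre O, the resisting moment is provided by the undrained shear strength acting along the arc:
Arc length L_a = R·θ = 17.9·(62.5°·π/180) = 17.9·1.0908 = 19.53 m
M_R = s_u·L_a·R = 78·19.53·17.9 = 27262.0 kN·m/m
M_D = W·d = 1200·7.1 = 8520.0 kN·m/m
FS = M_R / M_D = 27262.0 / 8520.0 = 3.200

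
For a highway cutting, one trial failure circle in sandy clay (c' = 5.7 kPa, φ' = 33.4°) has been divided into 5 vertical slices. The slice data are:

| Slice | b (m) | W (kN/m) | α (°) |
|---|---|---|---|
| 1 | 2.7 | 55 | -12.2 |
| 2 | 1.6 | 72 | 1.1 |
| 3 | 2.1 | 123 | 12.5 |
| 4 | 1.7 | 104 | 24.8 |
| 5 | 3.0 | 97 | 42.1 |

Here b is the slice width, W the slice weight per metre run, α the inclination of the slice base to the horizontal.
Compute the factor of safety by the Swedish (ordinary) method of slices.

Ordinary method of slices: FS = Σ[c'·Δl_i + (W_i cosα_i)·tanφ'] / Σ W_i sinα_i, with Δl_i = b_i / cosα_i.
Slice 1: Δl = 2.7/cos(-12.2°) = 2.762 m; N'_1 = 55·cos(-12.2°) = 53.8; c'Δl = 15.75; W sinα = -11.6
Slice 2: Δl = 1.6/cos1.1° = 1.600 m; N'_2 = 72·cos1.1° = 72.0; c'Δl = 9.12; W sinα = 1.4
Slice 3: Δl = 2.1/cos12.5° = 2.151 m; N'_3 = 123·cos12.5° = 120.1; c'Δl = 12.26; W sinα = 26.6
Slice 4: Δl = 1.7/cos24.8° = 1.873 m; N'_4 = 104·cos24.8° = 94.4; c'Δl = 10.67; W sinα = 43.6
Slice 5: Δl = 3.0/cos42.1° = 4.043 m; N'_5 = 97·cos42.1° = 72.0; c'Δl = 23.05; W sinα = 65.0
Σc'Δl = 70.8 kN/m; ΣN' = 412.2 kN/m; ΣW sinα = 125.0 kN/m
Resisting = 70.8 + 412.2·tan33.4° = 70.8 + 271.8 = 342.7 kN/m
FS = 342.7 / 125.0 = 2.740

FS = 2.74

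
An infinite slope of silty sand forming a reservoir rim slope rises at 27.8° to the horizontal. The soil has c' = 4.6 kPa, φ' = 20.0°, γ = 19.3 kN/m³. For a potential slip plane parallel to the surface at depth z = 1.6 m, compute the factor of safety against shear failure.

For an infinite slope with a slip plane parallel to the surface (no pore pressure): FS = [c' + γz cos²β tanφ'] / [γz sinβ cosβ].
γz = 19.3·1.6 = 30.88 kN/m²
Numerator = 4.6 + 30.88·cos²27.8°·tan20.0° = 4.6 + 30.88·0.7825·0.3640 = 13.395 kPa
Denominator = 30.88·sin27.8°·cos27.8° = 30.88·0.4664·0.8846 = 12.740 kPa
FS = 13.395 / 12.740 = 1.051

FS = 1.05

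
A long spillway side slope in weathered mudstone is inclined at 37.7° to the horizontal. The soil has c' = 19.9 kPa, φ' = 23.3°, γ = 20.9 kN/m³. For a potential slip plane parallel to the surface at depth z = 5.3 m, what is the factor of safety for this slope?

FS = 0.93

For an infinite slope with a slip plane parallel to the surface (no pore pressure): FS = [c' + γz cos²β tanφ'] / [γz sinβ cosβ].
γz = 20.9·5.3 = 110.77 kN/m²
Numerator = 19.9 + 110.77·cos²37.7°·tan23.3° = 19.9 + 110.77·0.6260·0.4307 = 49.765 kPa
Denominator = 110.77·sin37.7°·cos37.7° = 110.77·0.6115·0.7912 = 53.597 kPa
FS = 49.765 / 53.597 = 0.929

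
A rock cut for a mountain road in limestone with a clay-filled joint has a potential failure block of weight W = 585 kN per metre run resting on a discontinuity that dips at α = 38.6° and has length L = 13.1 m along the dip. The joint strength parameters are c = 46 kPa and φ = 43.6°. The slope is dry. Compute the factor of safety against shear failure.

Resolving the block weight along and normal to the plane and applying the Mohr–Coulomb strength on the joint:
N' = W cosα = 585·cos38.6° = 457.2 kN/m
Driving force T = W sinα = 585·sin38.6° = 365.0 kN/m
Resisting force R = c·L + N'·tanφ = 46·13.1 + 457.2·tan43.6° = 602.6 + 435.4 = 1038.0 kN/m
FS = R / T = 1038.0 / 365.0 = 2.844

FS = 2.84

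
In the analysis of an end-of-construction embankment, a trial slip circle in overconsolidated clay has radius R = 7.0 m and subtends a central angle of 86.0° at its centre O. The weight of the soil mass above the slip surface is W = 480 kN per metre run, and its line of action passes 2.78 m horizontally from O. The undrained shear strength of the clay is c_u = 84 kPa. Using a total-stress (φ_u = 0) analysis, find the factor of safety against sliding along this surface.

Taking moments about the centre O, the resisting moment is provided by the undrained shear strength acting along the arc:
Arc length L_a = R·θ = 7.0·(86.0°·π/180) = 7.0·1.5010 = 10.51 m
M_R = c_u·L_a·R = 84·10.51·7.0 = 6178.0 kN·m/m
M_D = W·d = 480·2.78 = 1334.4 kN·m/m
FS = M_R / M_D = 6178.0 / 1334.4 = 4.630

FS = 4.63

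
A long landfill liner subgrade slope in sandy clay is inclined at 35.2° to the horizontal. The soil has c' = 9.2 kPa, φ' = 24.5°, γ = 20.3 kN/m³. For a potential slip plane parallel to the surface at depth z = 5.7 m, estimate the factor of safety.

For an infinite slope with a slip plane parallel to the surface (no pore pressure): FS = [c' + γz cos²β tanφ'] / [γz sinβ cosβ].
γz = 20.3·5.7 = 115.71 kN/m²
Numerator = 9.2 + 115.71·cos²35.2°·tan24.5° = 9.2 + 115.71·0.6677·0.4557 = 44.411 kPa
Denominator = 115.71·sin35.2°·cos35.2° = 115.71·0.5764·0.8171 = 54.503 kPa
FS = 44.411 / 54.503 = 0.815

FS = 0.81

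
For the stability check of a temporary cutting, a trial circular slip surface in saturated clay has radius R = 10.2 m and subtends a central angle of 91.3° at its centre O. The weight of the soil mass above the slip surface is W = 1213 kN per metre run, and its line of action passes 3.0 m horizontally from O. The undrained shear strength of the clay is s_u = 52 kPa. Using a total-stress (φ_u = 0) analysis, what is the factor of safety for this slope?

Taking moments about the centre O, the resisting moment is provided by the undrained shear strength acting along the arc:
Arc length L_a = R·θ = 10.2·(91.3°·π/180) = 10.2·1.5935 = 16.25 m
M_R = s_u·L_a·R = 52·16.25·10.2 = 8620.9 kN·m/m
M_D = W·d = 1213·3.0 = 3639.0 kN·m/m
FS = M_R / M_D = 8620.9 / 3639.0 = 2.369

FS = 2.37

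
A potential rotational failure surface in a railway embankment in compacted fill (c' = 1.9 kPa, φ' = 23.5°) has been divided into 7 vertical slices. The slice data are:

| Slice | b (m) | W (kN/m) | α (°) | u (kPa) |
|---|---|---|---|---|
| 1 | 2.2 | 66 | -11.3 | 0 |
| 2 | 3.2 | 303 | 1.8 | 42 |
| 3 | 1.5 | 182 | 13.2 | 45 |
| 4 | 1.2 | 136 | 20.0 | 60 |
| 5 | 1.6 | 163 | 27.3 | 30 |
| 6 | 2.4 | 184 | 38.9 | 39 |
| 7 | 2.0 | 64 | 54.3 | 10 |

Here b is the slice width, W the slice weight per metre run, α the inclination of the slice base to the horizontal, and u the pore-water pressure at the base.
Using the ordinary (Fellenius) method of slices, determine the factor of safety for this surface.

Ordinary method of slices: FS = Σ[c'·Δl_i + (W_i cosα_i − u_i·Δl_i)·tanφ'] / Σ W_i sinα_i, with Δl_i = b_i / cosα_i.
Slice 1: Δl = 2.2/cos(-11.3°) = 2.243 m; N'_1 = 66·cos(-11.3°) − 0·2.243 = 64.7; c'Δl = 4.26; W sinα = -12.9
Slice 2: Δl = 3.2/cos1.8° = 3.202 m; N'_2 = 303·cos1.8° − 42·3.202 = 168.4; c'Δl = 6.08; W sinα = 9.5
Slice 3: Δl = 1.5/cos13.2° = 1.541 m; N'_3 = 182·cos13.2° − 45·1.541 = 107.9; c'Δl = 2.93; W sinα = 41.6
Slice 4: Δl = 1.2/cos20.0° = 1.277 m; N'_4 = 136·cos20.0° − 60·1.277 = 51.2; c'Δl = 2.43; W sinα = 46.5
Slice 5: Δl = 1.6/cos27.3° = 1.801 m; N'_5 = 163·cos27.3° − 30·1.801 = 90.8; c'Δl = 3.42; W sinα = 74.8
Slice 6: Δl = 2.4/cos38.9° = 3.084 m; N'_6 = 184·cos38.9° − 39·3.084 = 22.9; c'Δl = 5.86; W sinα = 115.5
Slice 7: Δl = 2.0/cos54.3° = 3.427 m; N'_7 = 64·cos54.3° − 10·3.427 = 3.1; c'Δl = 6.51; W sinα = 52.0
Σc'Δl = 31.5 kN/m; ΣN' = 509.0 kN/m; ΣW sinα = 326.9 kN/m
Resisting = 31.5 + 509.0·tan23.5° = 31.5 + 221.3 = 252.8 kN/m
FS = 252.8 / 326.9 = 0.773

FS = 0.77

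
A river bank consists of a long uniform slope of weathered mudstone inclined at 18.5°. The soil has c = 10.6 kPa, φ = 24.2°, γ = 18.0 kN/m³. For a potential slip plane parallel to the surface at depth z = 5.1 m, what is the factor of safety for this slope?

For an infinite slope with a slip plane parallel to the surface (no pore pressure): FS = [c + γz cos²β tanφ] / [γz sinβ cosβ].
γz = 18.0·5.1 = 91.80 kN/m²
Numerator = 10.6 + 91.80·cos²18.5°·tan24.2° = 10.6 + 91.80·0.8993·0.4494 = 47.703 kPa
Denominator = 91.80·sin18.5°·cos18.5° = 91.80·0.3173·0.9483 = 27.623 kPa
FS = 47.703 / 27.623 = 1.727

FS = 1.73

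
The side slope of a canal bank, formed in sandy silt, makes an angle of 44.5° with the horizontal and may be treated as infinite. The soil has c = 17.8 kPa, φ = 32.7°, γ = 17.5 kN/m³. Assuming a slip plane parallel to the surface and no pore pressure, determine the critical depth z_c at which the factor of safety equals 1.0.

Setting FS = 1.00 in FS = [c + γz cos²β tanφ] / [γz sinβ cosβ] and solving for z:
z = c / [γ cosβ (FS·sinβ − cosβ·tanφ)]
  = 17.8 / [17.5·cos44.5°·(1.00·sin44.5° − cos44.5°·tan32.7°)]
  = 17.8 / [17.5·0.7133·(1.00·0.7009 − 0.7133·0.6420)]
  = 17.8 / 3.0332 = 5.868 m

z_c = 5.87 m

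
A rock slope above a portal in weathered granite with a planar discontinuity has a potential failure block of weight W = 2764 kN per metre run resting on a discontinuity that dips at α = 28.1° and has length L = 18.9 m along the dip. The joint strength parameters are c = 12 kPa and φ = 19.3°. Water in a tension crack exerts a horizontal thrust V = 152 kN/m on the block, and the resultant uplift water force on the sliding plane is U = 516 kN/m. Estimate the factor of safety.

FS = 0.61

Resolving the block weight along and normal to the plane and applying the Mohr–Coulomb strength on the joint:
N' = W cosα − U − V sinα = 2764·cos28.1° − 516 − 152·sin28.1° = 1850.6 kN/m
Driving force T = W sinα + V cosα = 2764·sin28.1° + 152·cos28.1° = 1436.0 kN/m
Resisting force R = c·L + N'·tanφ = 12·18.9 + 1850.6·tan19.3° = 226.8 + 648.1 = 874.9 kN/m
FS = R / T = 874.9 / 1436.0 = 0.609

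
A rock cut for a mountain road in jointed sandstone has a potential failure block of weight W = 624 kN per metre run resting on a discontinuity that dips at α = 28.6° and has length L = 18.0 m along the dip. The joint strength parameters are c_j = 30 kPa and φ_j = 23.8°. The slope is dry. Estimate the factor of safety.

FS = 2.62

Resolving the block weight along and normal to the plane and applying the Mohr–Coulomb strength on the joint:
N' = W cosα = 624·cos28.6° = 547.9 kN/m
Driving force T = W sinα = 624·sin28.6° = 298.7 kN/m
Resisting force R = c_j·L + N'·tanφ_j = 30·18.0 + 547.9·tan23.8° = 540.0 + 241.6 = 781.6 kN/m
FS = R / T = 781.6 / 298.7 = 2.617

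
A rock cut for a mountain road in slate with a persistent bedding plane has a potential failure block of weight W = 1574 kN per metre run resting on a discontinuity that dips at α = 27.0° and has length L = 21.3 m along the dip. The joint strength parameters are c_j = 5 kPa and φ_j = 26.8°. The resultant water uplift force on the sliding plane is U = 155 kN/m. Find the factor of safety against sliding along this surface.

Resolving the block weight along and normal to the plane and applying the Mohr–Coulomb strength on the joint:
N' = W cosα − U = 1574·cos27.0° − 155 = 1247.4 kN/m
Driving force T = W sinα = 1574·sin27.0° = 714.6 kN/m
Resisting force R = c_j·L + N'·tanφ_j = 5·21.3 + 1247.4·tan26.8° = 106.5 + 630.1 = 736.6 kN/m
FS = R / T = 736.6 / 714.6 = 1.031

FS = 1.03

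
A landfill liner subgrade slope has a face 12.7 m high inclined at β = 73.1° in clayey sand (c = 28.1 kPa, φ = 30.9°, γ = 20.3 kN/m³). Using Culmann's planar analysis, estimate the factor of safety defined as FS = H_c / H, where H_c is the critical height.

H_c = (4c/γ) · sinβ cosφ / [1 − cos(β − φ)]
    = (4·28.1/20.3) · sin73.1°·cos30.9° / [1 − cos42.2°]
    = 5.537 · 0.8210 / 0.2592 = 17.54 m
FS = H_c / H = 17.54 / 12.7 = 1.381

FS = 1.38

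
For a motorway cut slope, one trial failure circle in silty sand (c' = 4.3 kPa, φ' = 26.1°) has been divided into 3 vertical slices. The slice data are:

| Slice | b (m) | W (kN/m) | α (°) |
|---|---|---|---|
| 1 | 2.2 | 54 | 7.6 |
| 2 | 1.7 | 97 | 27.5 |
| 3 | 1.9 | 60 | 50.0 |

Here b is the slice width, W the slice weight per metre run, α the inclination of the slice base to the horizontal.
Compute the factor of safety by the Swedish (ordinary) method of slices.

Ordinary method of slices: FS = Σ[c'·Δl_i + (W_i cosα_i)·tanφ'] / Σ W_i sinα_i, with Δl_i = b_i / cosα_i.
Slice 1: Δl = 2.2/cos7.6° = 2.219 m; N'_1 = 54·cos7.6° = 53.5; c'Δl = 9.54; W sinα = 7.1
Slice 2: Δl = 1.7/cos27.5° = 1.917 m; N'_2 = 97·cos27.5° = 86.0; c'Δl = 8.24; W sinα = 44.8
Slice 3: Δl = 1.9/cos50.0° = 2.956 m; N'_3 = 60·cos50.0° = 38.6; c'Δl = 12.71; W sinα = 46.0
Σc'Δl = 30.5 kN/m; ΣN' = 178.1 kN/m; ΣW sinα = 97.9 kN/m
Resisting = 30.5 + 178.1·tan26.1° = 30.5 + 87.3 = 117.8 kN/m
FS = 117.8 / 97.9 = 1.203

FS = 1.20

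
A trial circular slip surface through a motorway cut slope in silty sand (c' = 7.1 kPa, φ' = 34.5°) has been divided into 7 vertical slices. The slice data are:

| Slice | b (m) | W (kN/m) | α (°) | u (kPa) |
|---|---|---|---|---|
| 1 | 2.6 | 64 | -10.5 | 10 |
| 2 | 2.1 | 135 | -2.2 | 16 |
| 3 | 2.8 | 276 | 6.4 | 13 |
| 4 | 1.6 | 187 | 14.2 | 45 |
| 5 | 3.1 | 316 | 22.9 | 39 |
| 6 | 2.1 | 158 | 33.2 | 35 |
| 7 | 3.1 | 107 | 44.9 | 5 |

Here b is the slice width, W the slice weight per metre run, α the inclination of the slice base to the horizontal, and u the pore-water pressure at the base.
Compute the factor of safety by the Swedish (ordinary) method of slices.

FS = 1.88

Ordinary method of slices: FS = Σ[c'·Δl_i + (W_i cosα_i − u_i·Δl_i)·tanφ'] / Σ W_i sinα_i, with Δl_i = b_i / cosα_i.
Slice 1: Δl = 2.6/cos(-10.5°) = 2.644 m; N'_1 = 64·cos(-10.5°) − 10·2.644 = 36.5; c'Δl = 18.77; W sinα = -11.7
Slice 2: Δl = 2.1/cos(-2.2°) = 2.102 m; N'_2 = 135·cos(-2.2°) − 16·2.102 = 101.3; c'Δl = 14.92; W sinα = -5.2
Slice 3: Δl = 2.8/cos6.4° = 2.818 m; N'_3 = 276·cos6.4° − 13·2.818 = 237.7; c'Δl = 20.00; W sinα = 30.8
Slice 4: Δl = 1.6/cos14.2° = 1.650 m; N'_4 = 187·cos14.2° − 45·1.650 = 107.0; c'Δl = 11.72; W sinα = 45.9
Slice 5: Δl = 3.1/cos22.9° = 3.365 m; N'_5 = 316·cos22.9° − 39·3.365 = 159.9; c'Δl = 23.89; W sinα = 123.0
Slice 6: Δl = 2.1/cos33.2° = 2.510 m; N'_6 = 158·cos33.2° − 35·2.510 = 44.4; c'Δl = 17.82; W sinα = 86.5
Slice 7: Δl = 3.1/cos44.9° = 4.376 m; N'_7 = 107·cos44.9° − 5·4.376 = 53.9; c'Δl = 31.07; W sinα = 75.5
Σc'Δl = 138.2 kN/m; ΣN' = 740.6 kN/m; ΣW sinα = 344.8 kN/m
Resisting = 138.2 + 740.6·tan34.5° = 138.2 + 509.0 = 647.2 kN/m
FS = 647.2 / 344.8 = 1.877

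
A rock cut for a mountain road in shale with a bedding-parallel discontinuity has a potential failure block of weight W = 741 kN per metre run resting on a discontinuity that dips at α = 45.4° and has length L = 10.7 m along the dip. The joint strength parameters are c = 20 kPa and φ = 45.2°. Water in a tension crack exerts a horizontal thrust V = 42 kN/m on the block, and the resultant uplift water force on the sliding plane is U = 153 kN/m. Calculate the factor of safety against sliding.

FS = 0.99

Resolving the block weight along and normal to the plane and applying the Mohr–Coulomb strength on the joint:
N' = W cosα − U − V sinα = 741·cos45.4° − 153 − 42·sin45.4° = 337.4 kN/m
Driving force T = W sinα + V cosα = 741·sin45.4° + 42·cos45.4° = 557.1 kN/m
Resisting force R = c·L + N'·tanφ = 20·10.7 + 337.4·tan45.2° = 214.0 + 339.8 = 553.8 kN/m
FS = R / T = 553.8 / 557.1 = 0.994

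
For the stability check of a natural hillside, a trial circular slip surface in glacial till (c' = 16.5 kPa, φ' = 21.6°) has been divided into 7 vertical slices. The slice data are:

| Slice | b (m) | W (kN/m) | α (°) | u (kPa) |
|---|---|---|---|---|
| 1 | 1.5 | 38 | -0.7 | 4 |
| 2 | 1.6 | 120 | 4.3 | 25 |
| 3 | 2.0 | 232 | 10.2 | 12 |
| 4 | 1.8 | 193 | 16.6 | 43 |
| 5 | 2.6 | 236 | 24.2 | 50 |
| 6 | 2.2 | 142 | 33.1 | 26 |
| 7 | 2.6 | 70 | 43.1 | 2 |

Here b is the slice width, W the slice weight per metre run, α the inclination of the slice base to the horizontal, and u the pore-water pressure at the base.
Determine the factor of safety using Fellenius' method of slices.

FS = 1.52

Ordinary method of slices: FS = Σ[c'·Δl_i + (W_i cosα_i − u_i·Δl_i)·tanφ'] / Σ W_i sinα_i, with Δl_i = b_i / cosα_i.
Slice 1: Δl = 1.5/cos(-0.7°) = 1.500 m; N'_1 = 38·cos(-0.7°) − 4·1.500 = 32.0; c'Δl = 24.75; W sinα = -0.5
Slice 2: Δl = 1.6/cos4.3° = 1.605 m; N'_2 = 120·cos4.3° − 25·1.605 = 79.5; c'Δl = 26.47; W sinα = 9.0
Slice 3: Δl = 2.0/cos10.2° = 2.032 m; N'_3 = 232·cos10.2° − 12·2.032 = 203.9; c'Δl = 33.53; W sinα = 41.1
Slice 4: Δl = 1.8/cos16.6° = 1.878 m; N'_4 = 193·cos16.6° − 43·1.878 = 104.2; c'Δl = 30.99; W sinα = 55.1
Slice 5: Δl = 2.6/cos24.2° = 2.851 m; N'_5 = 236·cos24.2° − 50·2.851 = 72.7; c'Δl = 47.03; W sinα = 96.7
Slice 6: Δl = 2.2/cos33.1° = 2.626 m; N'_6 = 142·cos33.1° − 26·2.626 = 50.7; c'Δl = 43.33; W sinα = 77.5
Slice 7: Δl = 2.6/cos43.1° = 3.561 m; N'_7 = 70·cos43.1° − 2·3.561 = 44.0; c'Δl = 58.75; W sinα = 47.8
Σc'Δl = 264.9 kN/m; ΣN' = 587.1 kN/m; ΣW sinα = 326.9 kN/m
Resisting = 264.9 + 587.1·tan21.6° = 264.9 + 232.4 = 497.3 kN/m
FS = 497.3 / 326.9 = 1.521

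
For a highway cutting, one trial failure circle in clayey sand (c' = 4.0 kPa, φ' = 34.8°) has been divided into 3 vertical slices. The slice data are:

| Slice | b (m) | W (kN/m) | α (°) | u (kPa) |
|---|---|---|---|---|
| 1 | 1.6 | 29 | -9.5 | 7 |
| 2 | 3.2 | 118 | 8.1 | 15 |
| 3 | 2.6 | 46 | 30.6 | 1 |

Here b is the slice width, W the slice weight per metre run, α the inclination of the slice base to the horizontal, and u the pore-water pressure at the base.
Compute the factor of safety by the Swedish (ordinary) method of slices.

Ordinary method of slices: FS = Σ[c'·Δl_i + (W_i cosα_i − u_i·Δl_i)·tanφ'] / Σ W_i sinα_i, with Δl_i = b_i / cosα_i.
Slice 1: Δl = 1.6/cos(-9.5°) = 1.622 m; N'_1 = 29·cos(-9.5°) − 7·1.622 = 17.2; c'Δl = 6.49; W sinα = -4.8
Slice 2: Δl = 3.2/cos8.1° = 3.232 m; N'_2 = 118·cos8.1° − 15·3.232 = 68.3; c'Δl = 12.93; W sinα = 16.6
Slice 3: Δl = 2.6/cos30.6° = 3.021 m; N'_3 = 46·cos30.6° − 1·3.021 = 36.6; c'Δl = 12.08; W sinα = 23.4
Σc'Δl = 31.5 kN/m; ΣN' = 122.2 kN/m; ΣW sinα = 35.3 kN/m
Resisting = 31.5 + 122.2·tan34.8° = 31.5 + 84.9 = 116.4 kN/m
FS = 116.4 / 35.3 = 3.302

FS = 3.30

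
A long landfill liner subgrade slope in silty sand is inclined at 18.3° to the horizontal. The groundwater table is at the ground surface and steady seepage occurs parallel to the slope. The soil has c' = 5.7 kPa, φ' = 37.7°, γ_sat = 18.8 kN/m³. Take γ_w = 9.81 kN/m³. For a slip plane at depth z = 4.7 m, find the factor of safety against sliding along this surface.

With seepage parallel to the slope and the water table at the surface, the effective normal stress on the slip plane uses the buoyant unit weight γ' = γ_sat − γ_w while the driving shear stress uses γ_sat:
FS = [c' + γ' z cos²β tanφ'] / [γ_sat z sinβ cosβ]
γ' = 18.8 − 9.81 = 8.99 kN/m³
Numerator = 5.7 + 8.99·4.7·cos²18.3°·tan37.7° = 5.7 + 8.99·4.7·0.9014·0.7729 = 35.137 kPa
Denominator = 18.8·4.7·sin18.3°·cos18.3° = 18.8·4.7·0.3140·0.9494 = 26.341 kPa
FS = 35.137 / 26.341 = 1.334

FS = 1.33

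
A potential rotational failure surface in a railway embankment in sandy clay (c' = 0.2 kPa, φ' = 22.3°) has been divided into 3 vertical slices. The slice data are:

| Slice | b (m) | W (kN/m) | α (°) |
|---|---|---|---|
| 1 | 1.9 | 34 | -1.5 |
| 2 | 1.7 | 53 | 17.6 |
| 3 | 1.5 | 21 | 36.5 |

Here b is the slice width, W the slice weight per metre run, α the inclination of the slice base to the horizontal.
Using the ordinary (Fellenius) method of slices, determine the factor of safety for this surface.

Ordinary method of slices: FS = Σ[c'·Δl_i + (W_i cosα_i)·tanφ'] / Σ W_i sinα_i, with Δl_i = b_i / cosα_i.
Slice 1: Δl = 1.9/cos(-1.5°) = 1.901 m; N'_1 = 34·cos(-1.5°) = 34.0; c'Δl = 0.38; W sinα = -0.9
Slice 2: Δl = 1.7/cos17.6° = 1.783 m; N'_2 = 53·cos17.6° = 50.5; c'Δl = 0.36; W sinα = 16.0
Slice 3: Δl = 1.5/cos36.5° = 1.866 m; N'_3 = 21·cos36.5° = 16.9; c'Δl = 0.37; W sinα = 12.5
Σc'Δl = 1.1 kN/m; ΣN' = 101.4 kN/m; ΣW sinα = 27.6 kN/m
Resisting = 1.1 + 101.4·tan22.3° = 1.1 + 41.6 = 42.7 kN/m
FS = 42.7 / 27.6 = 1.545

FS = 1.55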